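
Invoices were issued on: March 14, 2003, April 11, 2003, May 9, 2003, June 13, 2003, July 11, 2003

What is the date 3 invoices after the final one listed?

All dates are Fridays, 28, 28, 35, 28 days apart.
Specifically, the 2nd Friday of each month.
2nd Friday of August 2003: August 8, 2003.
2nd Friday of September 2003: September 12, 2003.
October 2003 — 2nd Friday is October 10, 2003.

October 10, 2003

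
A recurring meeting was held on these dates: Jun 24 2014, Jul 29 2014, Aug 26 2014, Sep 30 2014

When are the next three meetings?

Oct 28 2014, Nov 25 2014, Dec 30 2014

These are Tuesdays with 35, 28, 35-day gaps.
Each is the final Tuesday of its month — Jul 29 2014 is past the 28th, so '4th Tuesday' doesn't fit.
Last Tuesday of October 2014: Oct 28 2014.
November 2014 ends with Tuesday Nov 25 2014.
December 2014 ends with Tuesday Dec 30 2014.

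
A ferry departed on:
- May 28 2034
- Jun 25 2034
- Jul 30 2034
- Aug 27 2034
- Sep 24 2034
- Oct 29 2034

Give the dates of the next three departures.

All Sundays; the gaps (28, 35, 28, 28, 35) vary with month length.
This is the last Sunday of each month.
November 2034 ends with Sunday Nov 26 2034.
December 2034 ends with Sunday Dec 31 2034.
Last Sunday of January 2035: Jan 28 2035.

Nov 26 2034, Dec 31 2034, Jan 28 2035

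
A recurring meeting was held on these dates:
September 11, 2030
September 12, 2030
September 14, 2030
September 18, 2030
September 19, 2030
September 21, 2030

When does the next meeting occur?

Gaps: 1, 2, 4, 1, 2 days — not constant, but cyclic with period 3.
The events fall on every Wednesday, Thursday and Saturday.
The following Wednesday is September 25, 2030.

September 25, 2030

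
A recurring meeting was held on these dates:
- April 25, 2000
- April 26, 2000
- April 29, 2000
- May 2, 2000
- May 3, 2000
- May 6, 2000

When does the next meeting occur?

Every event lands on a Tuesday or Wednesday or Saturday (gaps cycle 1, 3, 3, 1, 3).
So the schedule is: every Tuesday, Wednesday and Saturday.
The following Tuesday is May 9, 2000.

May 9, 2000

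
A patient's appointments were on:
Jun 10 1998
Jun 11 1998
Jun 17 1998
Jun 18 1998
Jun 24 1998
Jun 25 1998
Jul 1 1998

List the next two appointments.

The gap pattern 1, 6, 1, 6, 1, 6 repeats every 2 events.
These are the Wednesdays and Thursdays of each week.
The following Thursday is Jul 2 1998.
The following Wednesday is Jul 8 1998.

Jul 2 1998, Jul 8 1998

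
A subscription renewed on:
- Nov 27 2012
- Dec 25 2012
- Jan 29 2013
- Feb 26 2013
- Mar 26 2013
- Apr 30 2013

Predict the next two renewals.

May 28 2013, Jun 25 2013

These are Tuesdays with 28, 35, 28, 28, 35-day gaps.
Each is the final Tuesday of its month — Jan 29 2013 is past the 28th, so '4th Tuesday' doesn't fit.
May 2013 ends with Tuesday May 28 2013.
June 2013 ends with Tuesday Jun 25 2013.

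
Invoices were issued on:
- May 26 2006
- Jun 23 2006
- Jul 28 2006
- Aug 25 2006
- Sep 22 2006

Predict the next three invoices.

Oct 27 2006, Nov 24 2006, Dec 22 2006

All dates are Fridays, 28, 35, 28, 28 days apart.
Specifically, the 4th Friday of each month.
4th Friday of October 2006: Oct 27 2006.
November 2006 — 4th Friday is Nov 24 2006.
December 2006 — 4th Friday is Dec 22 2006.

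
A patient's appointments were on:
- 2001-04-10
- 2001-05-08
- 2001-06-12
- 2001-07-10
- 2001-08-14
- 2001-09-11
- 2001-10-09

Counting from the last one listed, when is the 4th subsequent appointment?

These are Tuesdays at 28- or 35-day spacing (28, 35, 28, 35, 28, 28).
The pattern: 2nd Tuesday of the month.
2nd Tuesday of November 2001: 2001-11-13.
2nd Tuesday of December 2001: 2001-12-11.
January 2002 — 2nd Tuesday is 2002-01-08.
February 2002 — 2nd Tuesday is 2002-02-12.

2002-02-12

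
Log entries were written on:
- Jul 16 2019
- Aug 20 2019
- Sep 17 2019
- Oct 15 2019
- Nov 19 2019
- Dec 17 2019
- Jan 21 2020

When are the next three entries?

Gaps: 35, 28, 28, 35, 28, 35 days — a mix of 28 and 35. Every date is a Tuesday.
Each is the 3rd Tuesday of its month.
3rd Tuesday of February 2020: Feb 18 2020.
March 2020 — 3rd Tuesday is Mar 17 2020.
3rd Tuesday of April 2020: Apr 21 2020.

Feb 18 2020, Mar 17 2020, Apr 21 2020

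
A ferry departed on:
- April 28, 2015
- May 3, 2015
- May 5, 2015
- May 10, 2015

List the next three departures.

Every event lands on a Tuesday or Sunday (gaps cycle 5, 2, 5).
So the schedule is: every Tuesday and Sunday.
Next Tuesday: May 12, 2015.
The following Sunday is May 17, 2015.
The following Tuesday is May 19, 2015.

May 12, 2015; May 17, 2015; May 19, 2015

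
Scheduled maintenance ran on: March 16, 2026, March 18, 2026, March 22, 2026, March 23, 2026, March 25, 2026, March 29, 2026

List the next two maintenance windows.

Gaps: 2, 4, 1, 2, 4 days — not constant, but cyclic with period 3.
The events fall on every Monday, Wednesday and Sunday.
Next Monday: March 30, 2026.
The following Wednesday is April 1, 2026.

March 30, 2026; April 1, 2026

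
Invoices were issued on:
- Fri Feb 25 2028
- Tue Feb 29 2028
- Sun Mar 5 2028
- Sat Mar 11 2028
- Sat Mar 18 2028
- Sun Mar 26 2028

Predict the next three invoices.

Tue Apr 4 2028, Fri Apr 14 2028, Tue Apr 25 2028

Intervals are 4, 5, 6, 7, 8 days — an arithmetic progression with common difference 1.
Next gap: 9 days. Sun Mar 26 2028 + 9 days = Tue Apr 4 2028.
Next gap: 10 days. Tue Apr 4 2028 + 10 days = Fri Apr 14 2028.
Next gap: 11 days. Fri Apr 14 2028 + 11 days = Tue Apr 25 2028.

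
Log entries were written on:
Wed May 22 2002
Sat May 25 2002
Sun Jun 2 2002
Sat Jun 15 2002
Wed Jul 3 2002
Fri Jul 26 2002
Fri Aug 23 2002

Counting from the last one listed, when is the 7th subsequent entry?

The spacing grows by 5 each time: 3, 8, 13, 18, 23, 28 days.
Next gap: 33 days. Fri Aug 23 2002 + 33 days = Wed Sep 25 2002.
Next gap: 38 days. Wed Sep 25 2002 + 38 days = Sat Nov 2 2002.
Next gap: 43 days. Sat Nov 2 2002 + 43 days = Sun Dec 15 2002.
Next gap: 48 days. Sun Dec 15 2002 + 48 days = Sat Feb 1 2003.
Next gap: 53 days. Sat Feb 1 2003 + 53 days = Wed Mar 26 2003.
Next gap: 58 days. Wed Mar 26 2003 + 58 days = Fri May 23 2003.
Next gap: 63 days. Fri May 23 2003 + 63 days = Fri Jul 25 2003.

Fri Jul 25 2003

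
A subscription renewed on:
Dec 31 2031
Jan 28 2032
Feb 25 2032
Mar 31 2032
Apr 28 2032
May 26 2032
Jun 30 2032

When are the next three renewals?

Jul 28 2032, Aug 25 2032, Sep 29 2032

These are Wednesdays with 28, 28, 35, 28, 28, 35-day gaps.
Each is the final Wednesday of its month — Dec 31 2031 is past the 28th, so '4th Wednesday' doesn't fit.
July 2032 ends with Wednesday Jul 28 2032.
Last Wednesday of August 2032: Aug 25 2032.
September 2032 ends with Wednesday Sep 29 2032.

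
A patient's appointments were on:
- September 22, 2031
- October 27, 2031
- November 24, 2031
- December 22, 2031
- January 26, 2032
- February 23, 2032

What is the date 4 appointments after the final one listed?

June 28, 2032

All dates are Mondays, 35, 28, 28, 35, 28 days apart.
Specifically, the 4th Monday of each month.
4th Monday of March 2032: March 22, 2032.
April 2032 — 4th Monday is April 26, 2032.
4th Monday of May 2032: May 24, 2032.
June 2032 — 4th Monday is June 28, 2032.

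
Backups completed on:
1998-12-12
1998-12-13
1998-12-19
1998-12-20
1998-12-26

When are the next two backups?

1998-12-27, 1999-01-02

Gaps: 1, 6, 1, 6 days — not constant, but cyclic with period 2.
The events fall on every Saturday and Sunday.
Next Sunday: 1998-12-27.
Next Saturday: 1999-01-02.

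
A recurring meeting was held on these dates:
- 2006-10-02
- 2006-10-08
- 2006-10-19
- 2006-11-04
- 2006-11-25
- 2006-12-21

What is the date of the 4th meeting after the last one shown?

2007-05-24

Gaps: 6, 11, 16, 21, 26 days — each gap is 5 larger than the previous one.
Next gap: 31 days. 2006-12-21 + 31 days = 2007-01-21.
Next gap: 36 days. 2007-01-21 + 36 days = 2007-02-26.
Next gap: 41 days. 2007-02-26 + 41 days = 2007-04-08.
Next gap: 46 days. 2007-04-08 + 46 days = 2007-05-24.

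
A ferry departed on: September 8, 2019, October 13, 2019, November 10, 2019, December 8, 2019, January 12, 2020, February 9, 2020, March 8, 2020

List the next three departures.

Gaps: 35, 28, 28, 35, 28, 28 days — a mix of 28 and 35. Every date is a Sunday.
Each is the 2nd Sunday of its month.
2nd Sunday of April 2020: April 12, 2020.
2nd Sunday of May 2020: May 10, 2020.
2nd Sunday of June 2020: June 14, 2020.

April 12, 2020; May 10, 2020; June 14, 2020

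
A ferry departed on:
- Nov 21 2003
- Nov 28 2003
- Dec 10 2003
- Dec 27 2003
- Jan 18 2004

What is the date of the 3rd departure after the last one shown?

Gaps: 7, 12, 17, 22 days — each gap is 5 larger than the previous one.
Next gap: 27 days. Jan 18 2004 + 27 days = Feb 14 2004.
Next gap: 32 days. Feb 14 2004 + 32 days = Mar 17 2004.
Next gap: 37 days. Mar 17 2004 + 37 days = Apr 23 2004.

Apr 23 2004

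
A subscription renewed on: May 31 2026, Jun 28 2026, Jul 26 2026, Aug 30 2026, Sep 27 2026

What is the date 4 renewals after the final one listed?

Every date is a Sunday; gaps 28, 28, 35, 28 days.
Each is the last Sunday of its month (at least one falls on the 29th or later, ruling out '4th Sunday').
Last Sunday of October 2026: Oct 25 2026.
Last Sunday of November 2026: Nov 29 2026.
December 2026 ends with Sunday Dec 27 2026.
Last Sunday of January 2027: Jan 31 2027.

Jan 31 2027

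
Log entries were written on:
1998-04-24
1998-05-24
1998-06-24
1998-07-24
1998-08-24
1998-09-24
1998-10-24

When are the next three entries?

Gaps: 30, 31, 30, 31, 31, 30 days — not constant. Every event is on the 24th of the month.
Pattern: the 24th of each month.
Next: November 1998 → 1998-11-24.
Next: December 1998 → 1998-12-24.
Next: January 1999 → 1999-01-24.

1998-11-24, 1998-12-24, 1999-01-24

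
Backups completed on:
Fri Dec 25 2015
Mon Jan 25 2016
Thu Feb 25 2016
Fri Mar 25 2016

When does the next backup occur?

Mon Apr 25 2016

Each date is the 25th; the gaps (31, 31, 29) track the month lengths.
The rule is the 25th of each month.
Next: April 2016 → Mon Apr 25 2016.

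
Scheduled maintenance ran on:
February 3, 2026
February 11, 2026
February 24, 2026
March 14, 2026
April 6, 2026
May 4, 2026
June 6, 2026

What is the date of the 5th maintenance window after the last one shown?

February 1, 2027

Gaps: 8, 13, 18, 23, 28, 33 days — each gap is 5 larger than the previous one.
Next gap: 38 days. June 6, 2026 + 38 days = July 14, 2026.
Next gap: 43 days. July 14, 2026 + 43 days = August 26, 2026.
Next gap: 48 days. August 26, 2026 + 48 days = October 13, 2026.
Next gap: 53 days. October 13, 2026 + 53 days = December 5, 2026.
Next gap: 58 days. December 5, 2026 + 58 days = February 1, 2027.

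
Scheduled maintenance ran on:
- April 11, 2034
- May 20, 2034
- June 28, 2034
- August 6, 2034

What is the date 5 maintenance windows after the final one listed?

February 17, 2035

Every event comes 39 days after the last (39, 39, 39).
August 6, 2034 + 39 days = September 14, 2034.
September 14, 2034 + 39 days = October 23, 2034.
October 23, 2034 + 39 days = December 1, 2034.
December 1, 2034 + 39 days = January 9, 2035.
January 9, 2035 + 39 days = February 17, 2035.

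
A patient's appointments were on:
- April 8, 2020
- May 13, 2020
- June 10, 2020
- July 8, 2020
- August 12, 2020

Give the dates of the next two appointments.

These are Wednesdays at 28- or 35-day spacing (35, 28, 28, 35).
The pattern: 2nd Wednesday of the month.
2nd Wednesday of September 2020: September 9, 2020.
October 2020 — 2nd Wednesday is October 14, 2020.

September 9, 2020; October 14, 2020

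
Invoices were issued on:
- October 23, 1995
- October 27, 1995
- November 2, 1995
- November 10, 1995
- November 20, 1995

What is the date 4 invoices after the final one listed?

Gaps: 4, 6, 8, 10 days — each gap is 2 larger than the previous one.
Next gap: 12 days. November 20, 1995 + 12 days = December 2, 1995.
Next gap: 14 days. December 2, 1995 + 14 days = December 16, 1995.
Next gap: 16 days. December 16, 1995 + 16 days = January 1, 1996.
Next gap: 18 days. January 1, 1996 + 18 days = January 19, 1996.

January 19, 1996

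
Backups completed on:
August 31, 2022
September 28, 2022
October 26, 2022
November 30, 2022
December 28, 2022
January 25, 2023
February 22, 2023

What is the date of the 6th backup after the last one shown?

August 30, 2023

These are Wednesdays with 28, 28, 35, 28, 28, 28-day gaps.
Each is the final Wednesday of its month — August 31, 2022 is past the 28th, so '4th Wednesday' doesn't fit.
March 2023 ends with Wednesday March 29, 2023.
Last Wednesday of April 2023: April 26, 2023.
Last Wednesday of May 2023: May 31, 2023.
June 2023 ends with Wednesday June 28, 2023.
July 2023 ends with Wednesday July 26, 2023.
Last Wednesday of August 2023: August 30, 2023.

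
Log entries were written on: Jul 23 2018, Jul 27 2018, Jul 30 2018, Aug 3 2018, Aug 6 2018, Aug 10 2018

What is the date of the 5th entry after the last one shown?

Aug 27 2018

Gaps: 4, 3, 4, 3, 4 days — not constant, but cyclic with period 2.
The events fall on every Monday and Friday.
Next Monday: Aug 13 2018.
The following Friday is Aug 17 2018.
Next Monday: Aug 20 2018.
Next Friday: Aug 24 2018.
The following Monday is Aug 27 2018.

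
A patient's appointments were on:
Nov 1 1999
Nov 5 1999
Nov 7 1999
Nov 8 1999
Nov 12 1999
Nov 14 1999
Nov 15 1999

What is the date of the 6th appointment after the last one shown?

Nov 29 1999

Gaps: 4, 2, 1, 4, 2, 1 days — not constant, but cyclic with period 3.
The events fall on every Monday, Friday and Sunday.
Next Friday: Nov 19 1999.
Next Sunday: Nov 21 1999.
Next Monday: Nov 22 1999.
The following Friday is Nov 26 1999.
Next Sunday: Nov 28 1999.
Next Monday: Nov 29 1999.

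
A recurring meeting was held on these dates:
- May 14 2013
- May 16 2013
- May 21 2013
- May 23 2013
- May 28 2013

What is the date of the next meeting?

The gap pattern 2, 5, 2, 5 repeats every 2 events.
These are the Tuesdays and Thursdays of each week.
The following Thursday is May 30 2013.

May 30 2013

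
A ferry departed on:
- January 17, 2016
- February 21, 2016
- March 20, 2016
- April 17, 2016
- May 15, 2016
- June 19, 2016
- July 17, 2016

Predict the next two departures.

August 21, 2016; September 18, 2016

All dates are Sundays, 35, 28, 28, 28, 35, 28 days apart.
Specifically, the 3rd Sunday of each month.
August 2016 — 3rd Sunday is August 21, 2016.
3rd Sunday of September 2016: September 18, 2016.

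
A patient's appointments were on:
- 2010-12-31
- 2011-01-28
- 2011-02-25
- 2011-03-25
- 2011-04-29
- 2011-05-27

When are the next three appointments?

2011-06-24, 2011-07-29, 2011-08-26

These are Fridays with 28, 28, 28, 35, 28-day gaps.
Each is the final Friday of its month — 2010-12-31 is past the 28th, so '4th Friday' doesn't fit.
June 2011 ends with Friday 2011-06-24.
Last Friday of July 2011: 2011-07-29.
August 2011 ends with Friday 2011-08-26.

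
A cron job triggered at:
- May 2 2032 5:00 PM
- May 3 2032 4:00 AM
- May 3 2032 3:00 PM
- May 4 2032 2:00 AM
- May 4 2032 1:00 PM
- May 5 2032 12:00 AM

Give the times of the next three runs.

Gaps: 11, 11, 11, 11, 11 hours — each event is 11 hours after the previous one.
May 5 2032 12:00 AM + 11 h = May 5 2032 11:00 AM.
May 5 2032 11:00 AM + 11 h = May 5 2032 10:00 PM.
May 5 2032 10:00 PM + 11 h = May 6 2032 9:00 AM.

May 5 2032 11:00 AM, May 5 2032 10:00 PM, May 6 2032 9:00 AM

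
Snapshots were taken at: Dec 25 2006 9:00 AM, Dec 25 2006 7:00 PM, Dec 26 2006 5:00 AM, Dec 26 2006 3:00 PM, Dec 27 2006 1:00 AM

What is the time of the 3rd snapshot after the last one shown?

Gaps: 10, 10, 10, 10 hours — each event is 10 hours after the previous one.
Dec 27 2006 1:00 AM + 10 h = Dec 27 2006 11:00 AM.
Dec 27 2006 11:00 AM + 10 h = Dec 27 2006 9:00 PM.
Dec 27 2006 9:00 PM + 10 h = Dec 28 2006 7:00 AM.

Dec 28 2006 7:00 AM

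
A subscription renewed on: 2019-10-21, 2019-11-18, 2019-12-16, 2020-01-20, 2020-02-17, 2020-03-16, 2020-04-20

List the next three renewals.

Gaps: 28, 28, 35, 28, 28, 35 days — a mix of 28 and 35. Every date is a Monday.
Each is the 3rd Monday of its month.
May 2020 — 3rd Monday is 2020-05-18.
June 2020 — 3rd Monday is 2020-06-15.
3rd Monday of July 2020: 2020-07-20.

2020-05-18, 2020-06-15, 2020-07-20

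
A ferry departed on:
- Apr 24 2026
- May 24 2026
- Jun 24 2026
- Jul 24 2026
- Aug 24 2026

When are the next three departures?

Sep 24 2026, Oct 24 2026, Nov 24 2026

Each date is the 24th; the gaps (30, 31, 30, 31) track the month lengths.
The rule is the 24th of each month.
Next: September 2026 → Sep 24 2026.
Next: October 2026 → Oct 24 2026.
Next: November 2026 → Nov 24 2026.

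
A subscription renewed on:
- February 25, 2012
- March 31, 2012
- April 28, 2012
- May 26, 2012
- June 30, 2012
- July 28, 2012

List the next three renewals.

August 25, 2012; September 29, 2012; October 27, 2012

All Saturdays; the gaps (35, 28, 28, 35, 28) vary with month length.
This is the last Saturday of each month.
Last Saturday of August 2012: August 25, 2012.
Last Saturday of September 2012: September 29, 2012.
Last Saturday of October 2012: October 27, 2012.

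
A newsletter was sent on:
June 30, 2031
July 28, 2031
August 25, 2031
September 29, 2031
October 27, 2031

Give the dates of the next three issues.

November 24, 2031; December 29, 2031; January 26, 2032

These are Mondays with 28, 28, 35, 28-day gaps.
Each is the final Monday of its month — June 30, 2031 is past the 28th, so '4th Monday' doesn't fit.
November 2031 ends with Monday November 24, 2031.
Last Monday of December 2031: December 29, 2031.
January 2032 ends with Monday January 26, 2032.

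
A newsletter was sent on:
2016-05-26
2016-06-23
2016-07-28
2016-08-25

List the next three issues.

All dates are Thursdays, 28, 35, 28 days apart.
Specifically, the 4th Thursday of each month.
September 2016 — 4th Thursday is 2016-09-22.
October 2016 — 4th Thursday is 2016-10-27.
November 2016 — 4th Thursday is 2016-11-24.

2016-09-22, 2016-10-27, 2016-11-24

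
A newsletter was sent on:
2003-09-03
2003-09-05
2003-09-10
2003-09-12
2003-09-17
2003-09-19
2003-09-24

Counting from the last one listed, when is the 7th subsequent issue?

The gap pattern 2, 5, 2, 5, 2, 5 repeats every 2 events.
These are the Wednesdays and Fridays of each week.
Next Friday: 2003-09-26.
The following Wednesday is 2003-10-01.
Next Friday: 2003-10-03.
The following Wednesday is 2003-10-08.
Next Friday: 2003-10-10.
Next Wednesday: 2003-10-15.
The following Friday is 2003-10-17.

2003-10-17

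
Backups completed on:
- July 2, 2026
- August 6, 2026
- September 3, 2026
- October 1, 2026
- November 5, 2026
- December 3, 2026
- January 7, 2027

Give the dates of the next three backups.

Gaps: 35, 28, 28, 35, 28, 35 days — a mix of 28 and 35. Every date is a Thursday.
Each is the 1st Thursday of its month.
1st Thursday of February 2027: February 4, 2027.
1st Thursday of March 2027: March 4, 2027.
April 2027 — 1st Thursday is April 1, 2027.

February 4, 2027; March 4, 2027; April 1, 2027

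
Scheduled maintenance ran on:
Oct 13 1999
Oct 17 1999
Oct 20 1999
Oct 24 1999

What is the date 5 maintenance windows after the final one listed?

Every event lands on a Wednesday or Sunday (gaps cycle 4, 3, 4).
So the schedule is: every Wednesday and Sunday.
Next Wednesday: Oct 27 1999.
The following Sunday is Oct 31 1999.
Next Wednesday: Nov 3 1999.
Next Sunday: Nov 7 1999.
Next Wednesday: Nov 10 1999.

Nov 10 1999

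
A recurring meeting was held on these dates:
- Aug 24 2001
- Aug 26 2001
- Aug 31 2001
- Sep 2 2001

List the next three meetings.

Sep 7 2001, Sep 9 2001, Sep 14 2001

Every event lands on a Friday or Sunday (gaps cycle 2, 5, 2).
So the schedule is: every Friday and Sunday.
Next Friday: Sep 7 2001.
The following Sunday is Sep 9 2001.
Next Friday: Sep 14 2001.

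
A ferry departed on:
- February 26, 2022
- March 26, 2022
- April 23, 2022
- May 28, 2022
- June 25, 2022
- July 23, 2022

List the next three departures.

August 27, 2022; September 24, 2022; October 22, 2022

Gaps: 28, 28, 35, 28, 28 days — a mix of 28 and 35. Every date is a Saturday.
Each is the 4th Saturday of its month.
August 2022 — 4th Saturday is August 27, 2022.
4th Saturday of September 2022: September 24, 2022.
October 2022 — 4th Saturday is October 22, 2022.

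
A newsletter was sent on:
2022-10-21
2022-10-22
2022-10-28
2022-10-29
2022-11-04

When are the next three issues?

2022-11-05, 2022-11-11, 2022-11-12

Gaps: 1, 6, 1, 6 days — not constant, but cyclic with period 2.
The events fall on every Friday and Saturday.
Next Saturday: 2022-11-05.
Next Friday: 2022-11-11.
The following Saturday is 2022-11-12.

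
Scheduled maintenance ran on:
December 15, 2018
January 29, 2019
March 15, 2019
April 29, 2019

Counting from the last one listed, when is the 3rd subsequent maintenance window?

September 11, 2019

Gaps between consecutive events: 45, 45, 45 days — a constant 45-day interval.
April 29, 2019 + 45 days = June 13, 2019.
June 13, 2019 + 45 days = July 28, 2019.
July 28, 2019 + 45 days = September 11, 2019.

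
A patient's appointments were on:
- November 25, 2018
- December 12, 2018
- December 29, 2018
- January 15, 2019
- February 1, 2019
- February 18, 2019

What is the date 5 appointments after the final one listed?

Gaps between consecutive events: 17, 17, 17, 17, 17 days — a constant 17-day interval.
February 18, 2019 + 17 days = March 7, 2019.
March 7, 2019 + 17 days = March 24, 2019.
March 24, 2019 + 17 days = April 10, 2019.
April 10, 2019 + 17 days = April 27, 2019.
April 27, 2019 + 17 days = May 14, 2019.

May 14, 2019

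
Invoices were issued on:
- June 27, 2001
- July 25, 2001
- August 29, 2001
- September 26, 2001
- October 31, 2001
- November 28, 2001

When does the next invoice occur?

December 26, 2001

These are Wednesdays with 28, 35, 28, 35, 28-day gaps.
Each is the final Wednesday of its month — August 29, 2001 is past the 28th, so '4th Wednesday' doesn't fit.
December 2001 ends with Wednesday December 26, 2001.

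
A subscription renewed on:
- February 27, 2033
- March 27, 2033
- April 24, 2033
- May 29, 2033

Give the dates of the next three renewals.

June 26, 2033; July 31, 2033; August 28, 2033

Every date is a Sunday; gaps 28, 28, 35 days.
Each is the last Sunday of its month (at least one falls on the 29th or later, ruling out '4th Sunday').
Last Sunday of June 2033: June 26, 2033.
Last Sunday of July 2033: July 31, 2033.
August 2033 ends with Sunday August 28, 2033.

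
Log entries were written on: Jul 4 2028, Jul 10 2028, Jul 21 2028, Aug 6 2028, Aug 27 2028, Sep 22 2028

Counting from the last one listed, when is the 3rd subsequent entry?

Jan 8 2029

Gaps: 6, 11, 16, 21, 26 days — each gap is 5 larger than the previous one.
Next gap: 31 days. Sep 22 2028 + 31 days = Oct 23 2028.
Next gap: 36 days. Oct 23 2028 + 36 days = Nov 28 2028.
Next gap: 41 days. Nov 28 2028 + 41 days = Jan 8 2029.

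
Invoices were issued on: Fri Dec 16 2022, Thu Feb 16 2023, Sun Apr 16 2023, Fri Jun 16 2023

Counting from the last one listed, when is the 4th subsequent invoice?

Gaps: 62, 59, 61 days — not constant. Every event is on the 16th of the month.
Pattern: the 16th of every 2 months.
August 2023: Wed Aug 16 2023.
Next: October 2023 → Mon Oct 16 2023.
Next: December 2023 → Sat Dec 16 2023.
Next: February 2024 → Fri Feb 16 2024.

Fri Feb 16 2024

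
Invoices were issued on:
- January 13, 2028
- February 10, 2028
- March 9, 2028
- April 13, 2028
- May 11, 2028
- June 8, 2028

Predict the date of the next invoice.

These are Thursdays at 28- or 35-day spacing (28, 28, 35, 28, 28).
The pattern: 2nd Thursday of the month.
July 2028 — 2nd Thursday is July 13, 2028.

July 13, 2028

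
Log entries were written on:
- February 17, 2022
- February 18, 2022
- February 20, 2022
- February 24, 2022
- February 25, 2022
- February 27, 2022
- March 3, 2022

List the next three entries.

March 4, 2022; March 6, 2022; March 10, 2022

Every event lands on a Thursday or Friday or Sunday (gaps cycle 1, 2, 4, 1, 2, 4).
So the schedule is: every Thursday, Friday and Sunday.
Next Friday: March 4, 2022.
Next Sunday: March 6, 2022.
Next Thursday: March 10, 2022.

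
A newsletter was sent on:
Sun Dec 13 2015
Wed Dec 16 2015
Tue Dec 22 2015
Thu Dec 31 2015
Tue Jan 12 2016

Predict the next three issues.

Intervals are 3, 6, 9, 12 days — an arithmetic progression with common difference 3.
Next gap: 15 days. Tue Jan 12 2016 + 15 days = Wed Jan 27 2016.
Next gap: 18 days. Wed Jan 27 2016 + 18 days = Sun Feb 14 2016.
Next gap: 21 days. Sun Feb 14 2016 + 21 days = Sun Mar 6 2016.

Wed Jan 27 2016, Sun Feb 14 2016, Sun Mar 6 2016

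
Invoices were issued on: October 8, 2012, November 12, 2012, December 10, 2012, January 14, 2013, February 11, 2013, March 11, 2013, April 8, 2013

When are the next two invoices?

May 13, 2013; June 10, 2013

These are Mondays at 28- or 35-day spacing (35, 28, 35, 28, 28, 28).
The pattern: 2nd Monday of the month.
May 2013 — 2nd Monday is May 13, 2013.
2nd Monday of June 2013: June 10, 2013.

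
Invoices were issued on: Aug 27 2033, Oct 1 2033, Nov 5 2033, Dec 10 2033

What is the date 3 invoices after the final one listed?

Gaps between consecutive events: 35, 35, 35 days — a constant 35-day interval.
Dec 10 2033 + 35 days = Jan 14 2034.
Jan 14 2034 + 35 days = Feb 18 2034.
Feb 18 2034 + 35 days = Mar 25 2034.

Mar 25 2034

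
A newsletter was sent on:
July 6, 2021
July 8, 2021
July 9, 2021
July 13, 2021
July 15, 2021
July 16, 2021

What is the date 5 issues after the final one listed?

Every event lands on a Tuesday or Thursday or Friday (gaps cycle 2, 1, 4, 2, 1).
So the schedule is: every Tuesday, Thursday and Friday.
Next Tuesday: July 20, 2021.
The following Thursday is July 22, 2021.
The following Friday is July 23, 2021.
The following Tuesday is July 27, 2021.
Next Thursday: July 29, 2021.

July 29, 2021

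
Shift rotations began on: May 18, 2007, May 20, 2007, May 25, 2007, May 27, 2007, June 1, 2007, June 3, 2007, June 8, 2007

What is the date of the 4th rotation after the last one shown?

Every event lands on a Friday or Sunday (gaps cycle 2, 5, 2, 5, 2, 5).
So the schedule is: every Friday and Sunday.
Next Sunday: June 10, 2007.
Next Friday: June 15, 2007.
The following Sunday is June 17, 2007.
The following Friday is June 22, 2007.

June 22, 2007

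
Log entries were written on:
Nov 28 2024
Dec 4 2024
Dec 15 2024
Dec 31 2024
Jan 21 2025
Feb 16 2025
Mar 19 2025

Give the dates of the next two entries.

Apr 24 2025, Jun 4 2025

Intervals are 6, 11, 16, 21, 26, 31 days — an arithmetic progression with common difference 5.
Next gap: 36 days. Mar 19 2025 + 36 days = Apr 24 2025.
Next gap: 41 days. Apr 24 2025 + 41 days = Jun 4 2025.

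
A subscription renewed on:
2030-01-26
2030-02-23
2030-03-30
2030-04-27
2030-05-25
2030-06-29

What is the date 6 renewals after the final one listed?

2030-12-28

These are Saturdays with 28, 35, 28, 28, 35-day gaps.
Each is the final Saturday of its month — 2030-03-30 is past the 28th, so '4th Saturday' doesn't fit.
July 2030 ends with Saturday 2030-07-27.
August 2030 ends with Saturday 2030-08-31.
Last Saturday of September 2030: 2030-09-28.
Last Saturday of October 2030: 2030-10-26.
Last Saturday of November 2030: 2030-11-30.
December 2030 ends with Saturday 2030-12-28.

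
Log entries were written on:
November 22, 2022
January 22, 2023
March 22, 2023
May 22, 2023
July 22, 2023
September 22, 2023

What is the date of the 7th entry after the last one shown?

Gaps: 61, 59, 61, 61, 62 days — not constant. Every event is on the 22nd of the month.
Pattern: the 22nd of every 2 months.
November 2023: November 22, 2023.
January 2024: January 22, 2024.
March 2024: March 22, 2024.
May 2024: May 22, 2024.
July 2024: July 22, 2024.
Next: September 2024 → September 22, 2024.
Next: November 2024 → November 22, 2024.

November 22, 2024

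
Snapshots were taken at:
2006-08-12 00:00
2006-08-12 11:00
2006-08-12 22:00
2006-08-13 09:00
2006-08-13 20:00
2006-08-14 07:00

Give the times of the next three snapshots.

2006-08-14 18:00, 2006-08-15 05:00, 2006-08-15 16:00

The interval is a steady 11 hours (11, 11, 11, 11, 11).
2006-08-14 07:00 + 11 h = 2006-08-14 18:00.
2006-08-14 18:00 + 11 h = 2006-08-15 05:00.
2006-08-15 05:00 + 11 h = 2006-08-15 16:00.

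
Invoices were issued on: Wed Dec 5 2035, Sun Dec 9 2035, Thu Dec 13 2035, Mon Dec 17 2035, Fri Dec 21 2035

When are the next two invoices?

Tue Dec 25 2035, Sat Dec 29 2035

Gaps between consecutive events: 4, 4, 4, 4 days — a constant 4-day interval.
Fri Dec 21 2035 + 4 days = Tue Dec 25 2035.
Tue Dec 25 2035 + 4 days = Sat Dec 29 2035.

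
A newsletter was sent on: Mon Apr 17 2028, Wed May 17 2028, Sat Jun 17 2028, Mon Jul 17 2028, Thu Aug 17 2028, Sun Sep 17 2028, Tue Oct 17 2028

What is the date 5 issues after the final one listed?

The day-of-month is always 17 (30, 31, 30, 31, 31, 30 days between events).
So this recurs on the 17th of each month.
November 2028: Fri Nov 17 2028.
December 2028: Sun Dec 17 2028.
January 2029: Wed Jan 17 2029.
Next: February 2029 → Sat Feb 17 2029.
Next: March 2029 → Sat Mar 17 2029.

Sat Mar 17 2029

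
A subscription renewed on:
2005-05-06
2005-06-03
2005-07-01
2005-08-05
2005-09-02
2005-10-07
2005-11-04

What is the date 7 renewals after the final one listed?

2006-06-02

Gaps: 28, 28, 35, 28, 35, 28 days — a mix of 28 and 35. Every date is a Friday.
Each is the 1st Friday of its month.
December 2005 — 1st Friday is 2005-12-02.
1st Friday of January 2006: 2006-01-06.
1st Friday of February 2006: 2006-02-03.
1st Friday of March 2006: 2006-03-03.
1st Friday of April 2006: 2006-04-07.
May 2006 — 1st Friday is 2006-05-05.
1st Friday of June 2006: 2006-06-02.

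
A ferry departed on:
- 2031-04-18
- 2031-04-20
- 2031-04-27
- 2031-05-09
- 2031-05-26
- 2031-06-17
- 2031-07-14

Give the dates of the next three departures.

Gaps: 2, 7, 12, 17, 22, 27 days — each gap is 5 larger than the previous one.
Next gap: 32 days. 2031-07-14 + 32 days = 2031-08-15.
Next gap: 37 days. 2031-08-15 + 37 days = 2031-09-21.
Next gap: 42 days. 2031-09-21 + 42 days = 2031-11-02.

2031-08-15, 2031-09-21, 2031-11-02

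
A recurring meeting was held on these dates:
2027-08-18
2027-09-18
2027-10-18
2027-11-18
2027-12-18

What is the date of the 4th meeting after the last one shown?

The day-of-month is always 18 (31, 30, 31, 30 days between events).
So this recurs on the 18th of each month.
Next: January 2028 → 2028-01-18.
February 2028: 2028-02-18.
March 2028: 2028-03-18.
April 2028: 2028-04-18.

2028-04-18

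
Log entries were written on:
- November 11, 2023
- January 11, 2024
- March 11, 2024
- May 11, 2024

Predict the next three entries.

July 11, 2024; September 11, 2024; November 11, 2024

The day-of-month is always 11 (61, 60, 61 days between events).
So this recurs on the 11th of every 2 months.
Next: July 2024 → July 11, 2024.
September 2024: September 11, 2024.
November 2024: November 11, 2024.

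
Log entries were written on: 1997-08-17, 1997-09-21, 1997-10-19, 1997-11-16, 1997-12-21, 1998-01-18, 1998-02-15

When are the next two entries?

These are Sundays at 28- or 35-day spacing (35, 28, 28, 35, 28, 28).
The pattern: 3rd Sunday of the month.
3rd Sunday of March 1998: 1998-03-15.
April 1998 — 3rd Sunday is 1998-04-19.

1998-03-15, 1998-04-19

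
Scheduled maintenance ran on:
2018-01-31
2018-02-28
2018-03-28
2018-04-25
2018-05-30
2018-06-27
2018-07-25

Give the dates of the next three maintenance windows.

All Wednesdays; the gaps (28, 28, 28, 35, 28, 28) vary with month length.
This is the last Wednesday of each month.
August 2018 ends with Wednesday 2018-08-29.
Last Wednesday of September 2018: 2018-09-26.
Last Wednesday of October 2018: 2018-10-31.

2018-08-29, 2018-09-26, 2018-10-31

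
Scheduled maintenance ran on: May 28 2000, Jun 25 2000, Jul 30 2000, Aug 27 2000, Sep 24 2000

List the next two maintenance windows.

These are Sundays with 28, 35, 28, 28-day gaps.
Each is the final Sunday of its month — Jul 30 2000 is past the 28th, so '4th Sunday' doesn't fit.
Last Sunday of October 2000: Oct 29 2000.
November 2000 ends with Sunday Nov 26 2000.

Oct 29 2000, Nov 26 2000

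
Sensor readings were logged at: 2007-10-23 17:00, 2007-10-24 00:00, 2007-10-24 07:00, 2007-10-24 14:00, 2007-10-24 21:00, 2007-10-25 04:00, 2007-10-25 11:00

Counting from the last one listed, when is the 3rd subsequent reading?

2007-10-26 08:00

The interval is a steady 7 hours (7, 7, 7, 7, 7, 7).
2007-10-25 11:00 + 7 h = 2007-10-25 18:00.
2007-10-25 18:00 + 7 h = 2007-10-26 01:00.
2007-10-26 01:00 + 7 h = 2007-10-26 08:00.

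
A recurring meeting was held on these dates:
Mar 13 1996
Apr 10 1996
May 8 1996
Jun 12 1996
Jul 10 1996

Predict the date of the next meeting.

Aug 14 1996

These are Wednesdays at 28- or 35-day spacing (28, 28, 35, 28).
The pattern: 2nd Wednesday of the month.
August 1996 — 2nd Wednesday is Aug 14 1996.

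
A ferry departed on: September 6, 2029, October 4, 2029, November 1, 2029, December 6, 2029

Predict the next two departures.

January 3, 2030; February 7, 2030

All dates are Thursdays, 28, 28, 35 days apart.
Specifically, the 1st Thursday of each month.
1st Thursday of January 2030: January 3, 2030.
1st Thursday of February 2030: February 7, 2030.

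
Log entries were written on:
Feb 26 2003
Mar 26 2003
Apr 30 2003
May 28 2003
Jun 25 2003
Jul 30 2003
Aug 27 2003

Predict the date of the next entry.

Sep 24 2003

These are Wednesdays with 28, 35, 28, 28, 35, 28-day gaps.
Each is the final Wednesday of its month — Apr 30 2003 is past the 28th, so '4th Wednesday' doesn't fit.
Last Wednesday of September 2003: Sep 24 2003.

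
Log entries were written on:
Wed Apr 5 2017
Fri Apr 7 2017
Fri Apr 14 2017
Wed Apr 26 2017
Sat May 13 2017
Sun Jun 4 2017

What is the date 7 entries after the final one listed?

Sun Mar 25 2018

Intervals are 2, 7, 12, 17, 22 days — an arithmetic progression with common difference 5.
Next gap: 27 days. Sun Jun 4 2017 + 27 days = Sat Jul 1 2017.
Next gap: 32 days. Sat Jul 1 2017 + 32 days = Wed Aug 2 2017.
Next gap: 37 days. Wed Aug 2 2017 + 37 days = Fri Sep 8 2017.
Next gap: 42 days. Fri Sep 8 2017 + 42 days = Fri Oct 20 2017.
Next gap: 47 days. Fri Oct 20 2017 + 47 days = Wed Dec 6 2017.
Next gap: 52 days. Wed Dec 6 2017 + 52 days = Sat Jan 27 2018.
Next gap: 57 days. Sat Jan 27 2018 + 57 days = Sun Mar 25 2018.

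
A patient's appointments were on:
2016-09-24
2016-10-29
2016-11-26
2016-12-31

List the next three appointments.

Every date is a Saturday; gaps 35, 28, 35 days.
Each is the last Saturday of its month (at least one falls on the 29th or later, ruling out '4th Saturday').
January 2017 ends with Saturday 2017-01-28.
February 2017 ends with Saturday 2017-02-25.
Last Saturday of March 2017: 2017-03-25.

2017-01-28, 2017-02-25, 2017-03-25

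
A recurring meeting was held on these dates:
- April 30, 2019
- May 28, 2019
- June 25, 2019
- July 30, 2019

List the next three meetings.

August 27, 2019; September 24, 2019; October 29, 2019

All Tuesdays; the gaps (28, 28, 35) vary with month length.
This is the last Tuesday of each month.
August 2019 ends with Tuesday August 27, 2019.
Last Tuesday of September 2019: September 24, 2019.
Last Tuesday of October 2019: October 29, 2019.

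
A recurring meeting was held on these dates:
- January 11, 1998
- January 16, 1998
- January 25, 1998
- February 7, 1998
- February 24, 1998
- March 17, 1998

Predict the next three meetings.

April 11, 1998; May 10, 1998; June 12, 1998

Gaps: 5, 9, 13, 17, 21 days — each gap is 4 larger than the previous one.
Next gap: 25 days. March 17, 1998 + 25 days = April 11, 1998.
Next gap: 29 days. April 11, 1998 + 29 days = May 10, 1998.
Next gap: 33 days. May 10, 1998 + 33 days = June 12, 1998.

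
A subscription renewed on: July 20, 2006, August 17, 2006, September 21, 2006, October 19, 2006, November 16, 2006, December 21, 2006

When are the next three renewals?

January 18, 2007; February 15, 2007; March 15, 2007

Gaps: 28, 35, 28, 28, 35 days — a mix of 28 and 35. Every date is a Thursday.
Each is the 3rd Thursday of its month.
January 2007 — 3rd Thursday is January 18, 2007.
February 2007 — 3rd Thursday is February 15, 2007.
3rd Thursday of March 2007: March 15, 2007.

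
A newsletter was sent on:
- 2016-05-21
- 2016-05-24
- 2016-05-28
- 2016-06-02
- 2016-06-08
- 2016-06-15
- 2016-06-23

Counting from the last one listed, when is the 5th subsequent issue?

Gaps: 3, 4, 5, 6, 7, 8 days — each gap is 1 larger than the previous one.
Next gap: 9 days. 2016-06-23 + 9 days = 2016-07-02.
Next gap: 10 days. 2016-07-02 + 10 days = 2016-07-12.
Next gap: 11 days. 2016-07-12 + 11 days = 2016-07-23.
Next gap: 12 days. 2016-07-23 + 12 days = 2016-08-04.
Next gap: 13 days. 2016-08-04 + 13 days = 2016-08-17.

2016-08-17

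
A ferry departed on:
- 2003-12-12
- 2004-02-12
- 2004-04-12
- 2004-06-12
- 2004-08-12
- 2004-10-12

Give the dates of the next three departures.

Each date is the 12th; the gaps (62, 60, 61, 61, 61) track the month lengths.
The rule is the 12th of every 2 months.
Next: December 2004 → 2004-12-12.
February 2005: 2005-02-12.
Next: April 2005 → 2005-04-12.

2004-12-12, 2005-02-12, 2005-04-12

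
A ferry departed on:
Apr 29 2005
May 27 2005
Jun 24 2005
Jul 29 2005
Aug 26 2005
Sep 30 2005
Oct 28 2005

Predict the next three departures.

All Fridays; the gaps (28, 28, 35, 28, 35, 28) vary with month length.
This is the last Friday of each month.
November 2005 ends with Friday Nov 25 2005.
December 2005 ends with Friday Dec 30 2005.
January 2006 ends with Friday Jan 27 2006.

Nov 25 2005, Dec 30 2005, Jan 27 2006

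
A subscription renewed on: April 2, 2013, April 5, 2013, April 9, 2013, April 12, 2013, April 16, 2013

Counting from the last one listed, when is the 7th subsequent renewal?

Every event lands on a Tuesday or Friday (gaps cycle 3, 4, 3, 4).
So the schedule is: every Tuesday and Friday.
Next Friday: April 19, 2013.
The following Tuesday is April 23, 2013.
Next Friday: April 26, 2013.
The following Tuesday is April 30, 2013.
The following Friday is May 3, 2013.
The following Tuesday is May 7, 2013.
The following Friday is May 10, 2013.

May 10, 2013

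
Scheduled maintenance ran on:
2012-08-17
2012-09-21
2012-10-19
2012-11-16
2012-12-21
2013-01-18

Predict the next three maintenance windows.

All dates are Fridays, 35, 28, 28, 35, 28 days apart.
Specifically, the 3rd Friday of each month.
February 2013 — 3rd Friday is 2013-02-15.
3rd Friday of March 2013: 2013-03-15.
3rd Friday of April 2013: 2013-04-19.

2013-02-15, 2013-03-15, 2013-04-19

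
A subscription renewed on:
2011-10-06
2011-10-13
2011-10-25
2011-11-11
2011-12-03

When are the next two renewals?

The spacing grows by 5 each time: 7, 12, 17, 22 days.
Next gap: 27 days. 2011-12-03 + 27 days = 2011-12-30.
Next gap: 32 days. 2011-12-30 + 32 days = 2012-01-31.

2011-12-30, 2012-01-31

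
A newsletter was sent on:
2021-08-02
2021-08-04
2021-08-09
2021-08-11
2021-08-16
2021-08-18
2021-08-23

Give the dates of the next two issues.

2021-08-25, 2021-08-30

The gap pattern 2, 5, 2, 5, 2, 5 repeats every 2 events.
These are the Mondays and Wednesdays of each week.
The following Wednesday is 2021-08-25.
Next Monday: 2021-08-30.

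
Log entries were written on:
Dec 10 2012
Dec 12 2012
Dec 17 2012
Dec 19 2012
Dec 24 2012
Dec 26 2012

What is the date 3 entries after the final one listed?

Jan 7 2013

The gap pattern 2, 5, 2, 5, 2 repeats every 2 events.
These are the Mondays and Wednesdays of each week.
Next Monday: Dec 31 2012.
Next Wednesday: Jan 2 2013.
Next Monday: Jan 7 2013.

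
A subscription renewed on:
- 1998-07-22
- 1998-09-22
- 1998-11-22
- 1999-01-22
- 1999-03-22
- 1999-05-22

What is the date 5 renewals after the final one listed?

2000-03-22

Gaps: 62, 61, 61, 59, 61 days — not constant. Every event is on the 22nd of the month.
Pattern: the 22nd of every 2 months.
July 1999: 1999-07-22.
September 1999: 1999-09-22.
Next: November 1999 → 1999-11-22.
January 2000: 2000-01-22.
Next: March 2000 → 2000-03-22.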